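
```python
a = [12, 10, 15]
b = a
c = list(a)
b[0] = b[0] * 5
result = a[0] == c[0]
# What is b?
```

After line 1: a = [12, 10, 15]
After line 2 (b = a, alias): a = [12, 10, 15], b = [12, 10, 15]
After line 3 (c = list(a) is a copy, new object): c = [12, 10, 15]
After line 4 (b[0] = 12 * 5 = 60; mutates shared a/b): a = b = [60, 10, 15], c = [12, 10, 15]
After line 5 (a[0] = 60, c[0] = 12; result = False)

[60, 10, 15]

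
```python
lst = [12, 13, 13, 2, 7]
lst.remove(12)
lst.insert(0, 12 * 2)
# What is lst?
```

After line 1: lst = [12, 13, 13, 2, 7]
After line 2 (remove first 12): lst = [13, 13, 2, 7]
After line 3 (insert 24 at index 0): lst = [24, 13, 13, 2, 7]

[24, 13, 13, 2, 7]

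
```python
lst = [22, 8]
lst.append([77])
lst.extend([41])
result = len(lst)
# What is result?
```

After line 1: lst = [22, 8]
After line 2 (append adds [77] as single element): lst = [22, 8, [77]]
After line 3 (extend unpacks [41], adds 41): lst = [22, 8, [77], 41]
After line 4: result = len(lst) = 4

4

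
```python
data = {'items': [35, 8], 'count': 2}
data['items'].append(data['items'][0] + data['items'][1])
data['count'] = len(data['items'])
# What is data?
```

After line 1: data = {'items': [35, 8], 'count': 2}
After line 2 (append 35 + 8 = 43): data = {'items': [35, 8, 43], 'count': 2}
After line 3 (count = len(items) = 3): data = {'items': [35, 8, 43], 'count': 3}

{'items': [35, 8, 43], 'count': 3}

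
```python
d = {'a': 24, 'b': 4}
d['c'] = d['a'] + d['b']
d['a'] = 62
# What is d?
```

After line 1: d = {'a': 24, 'b': 4}
After line 2 (d['c'] = 24 + 4): d = {'a': 24, 'b': 4, 'c': 28}
After line 3: d = {'a': 62, 'b': 4, 'c': 28}

{'a': 62, 'b': 4, 'c': 28}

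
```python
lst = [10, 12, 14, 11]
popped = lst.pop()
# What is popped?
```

11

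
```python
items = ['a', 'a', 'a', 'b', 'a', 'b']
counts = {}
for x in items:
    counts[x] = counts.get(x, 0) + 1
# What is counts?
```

Initial: counts = {}, items = ['a', 'a', 'a', 'b', 'a', 'b']
See 'a': counts = {'a': 1}
See 'a': counts = {'a': 2}
See 'a': counts = {'a': 3}
See 'b': counts = {'a': 3, 'b': 1}
See 'a': counts = {'a': 4, 'b': 1}
See 'b': counts = {'a': 4, 'b': 2}

{'a': 4, 'b': 2}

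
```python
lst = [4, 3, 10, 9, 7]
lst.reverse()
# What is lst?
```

[7, 9, 10, 3, 4]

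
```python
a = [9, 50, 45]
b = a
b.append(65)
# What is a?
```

After line 1: a = [9, 50, 45]
After line 2 (b = a is an alias, same object): a = [9, 50, 45], b = [9, 50, 45]
After line 3 (b.append mutates the shared list): a = [9, 50, 45, 65], b = [9, 50, 45, 65]

[9, 50, 45, 65]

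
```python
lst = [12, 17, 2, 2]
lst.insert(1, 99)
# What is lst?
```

[12, 99, 17, 2, 2]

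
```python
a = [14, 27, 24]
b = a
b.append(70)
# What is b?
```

After line 1: a = [14, 27, 24]
After line 2 (b = a is an alias, same object): a = [14, 27, 24], b = [14, 27, 24]
After line 3 (b.append mutates the shared list): a = [14, 27, 24, 70], b = [14, 27, 24, 70]

[14, 27, 24, 70]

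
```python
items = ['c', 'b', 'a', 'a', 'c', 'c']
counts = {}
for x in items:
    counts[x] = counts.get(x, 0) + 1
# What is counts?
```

Initial: counts = {}, items = ['c', 'b', 'a', 'a', 'c', 'c']
See 'c': counts = {'c': 1}
See 'b': counts = {'c': 1, 'b': 1}
See 'a': counts = {'c': 1, 'b': 1, 'a': 1}
See 'a': counts = {'c': 1, 'b': 1, 'a': 2}
See 'c': counts = {'c': 2, 'b': 1, 'a': 2}
See 'c': counts = {'c': 3, 'b': 1, 'a': 2}

{'c': 3, 'b': 1, 'a': 2}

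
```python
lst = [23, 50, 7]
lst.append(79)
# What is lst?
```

[23, 50, 7, 79]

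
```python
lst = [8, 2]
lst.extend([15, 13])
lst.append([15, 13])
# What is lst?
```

After line 1: lst = [8, 2]
After line 2 (extend unpacks [15, 13]): lst = [8, 2, 15, 13]
After line 3 (append adds [15, 13] as single element): lst = [8, 2, 15, 13, [15, 13]]

[8, 2, 15, 13, [15, 13]]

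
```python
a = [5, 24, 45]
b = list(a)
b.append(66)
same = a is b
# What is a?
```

After line 1: a = [5, 24, 45]
After line 2 (b = list(a) is a shallow copy, new object): a = [5, 24, 45], b = [5, 24, 45]
After line 3 (append only mutates b): a = [5, 24, 45], b = [5, 24, 45, 66]
After line 4 (same = a is b; different objects -> False): same = False

[5, 24, 45]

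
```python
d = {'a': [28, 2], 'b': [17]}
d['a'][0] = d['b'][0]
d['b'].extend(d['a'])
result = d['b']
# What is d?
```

After line 1: d = {'a': [28, 2], 'b': [17]}
After line 2 (a[0] = b[0] = 17): d = {'a': [17, 2], 'b': [17]}
After line 3 (b.extend(a) appends [17, 2]): d = {'a': [17, 2], 'b': [17, 17, 2]}
After line 4: result = d['b'] = [17, 17, 2]

{'a': [17, 2], 'b': [17, 17, 2]}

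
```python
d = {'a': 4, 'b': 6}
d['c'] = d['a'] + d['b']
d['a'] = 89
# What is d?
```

After line 1: d = {'a': 4, 'b': 6}
After line 2 (d['c'] = 4 + 6): d = {'a': 4, 'b': 6, 'c': 10}
After line 3: d = {'a': 89, 'b': 6, 'c': 10}

{'a': 89, 'b': 6, 'c': 10}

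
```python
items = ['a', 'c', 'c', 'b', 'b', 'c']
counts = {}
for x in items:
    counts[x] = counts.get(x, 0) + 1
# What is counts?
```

Initial: counts = {}, items = ['a', 'c', 'c', 'b', 'b', 'c']
See 'a': counts = {'a': 1}
See 'c': counts = {'a': 1, 'c': 1}
See 'c': counts = {'a': 1, 'c': 2}
See 'b': counts = {'a': 1, 'c': 2, 'b': 1}
See 'b': counts = {'a': 1, 'c': 2, 'b': 2}
See 'c': counts = {'a': 1, 'c': 3, 'b': 2}

{'a': 1, 'c': 3, 'b': 2}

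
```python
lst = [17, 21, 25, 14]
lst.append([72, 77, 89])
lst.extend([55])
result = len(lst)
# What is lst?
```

After line 1: lst = [17, 21, 25, 14]
After line 2 (append adds [72, 77, 89] as single element): lst = [17, 21, 25, 14, [72, 77, 89]]
After line 3 (extend unpacks [55], adds 55): lst = [17, 21, 25, 14, [72, 77, 89], 55]
After line 4: result = len(lst) = 6

[17, 21, 25, 14, [72, 77, 89], 55]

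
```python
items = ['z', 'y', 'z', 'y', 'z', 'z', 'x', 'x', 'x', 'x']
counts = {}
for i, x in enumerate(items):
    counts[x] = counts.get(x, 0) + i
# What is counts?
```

Initial: counts = {}, items = ['z', 'y', 'z', 'y', 'z', 'z', 'x', 'x', 'x', 'x']
i=0, x='z': counts = {'z': 0}
i=1, x='y': counts = {'z': 0, 'y': 1}
i=2, x='z': counts = {'z': 2, 'y': 1}
i=3, x='y': counts = {'z': 2, 'y': 4}
i=4, x='z': counts = {'z': 6, 'y': 4}
i=5, x='z': counts = {'z': 11, 'y': 4}
i=6, x='x': counts = {'z': 11, 'y': 4, 'x': 6}
i=7, x='x': counts = {'z': 11, 'y': 4, 'x': 13}
i=8, x='x': counts = {'z': 11, 'y': 4, 'x': 21}
i=9, x='x': counts = {'z': 11, 'y': 4, 'x': 30}

{'z': 11, 'y': 4, 'x': 30}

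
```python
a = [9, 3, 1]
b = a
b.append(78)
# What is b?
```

After line 1: a = [9, 3, 1]
After line 2 (b = a is an alias, same object): a = [9, 3, 1], b = [9, 3, 1]
After line 3 (b.append mutates the shared list): a = [9, 3, 1, 78], b = [9, 3, 1, 78]

[9, 3, 1, 78]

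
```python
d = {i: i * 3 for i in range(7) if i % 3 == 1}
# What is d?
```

{1: 3, 4: 12}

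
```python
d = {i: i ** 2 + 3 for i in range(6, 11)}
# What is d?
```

{6: 39, 7: 52, 8: 67, 9: 84, 10: 103}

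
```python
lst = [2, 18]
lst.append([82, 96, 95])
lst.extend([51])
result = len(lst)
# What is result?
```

After line 1: lst = [2, 18]
After line 2 (append adds [82, 96, 95] as single element): lst = [2, 18, [82, 96, 95]]
After line 3 (extend unpacks [51], adds 51): lst = [2, 18, [82, 96, 95], 51]
After line 4: result = len(lst) = 4

4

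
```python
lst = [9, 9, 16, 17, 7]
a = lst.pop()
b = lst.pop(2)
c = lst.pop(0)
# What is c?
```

After line 1: lst = [9, 9, 16, 17, 7]
After line 2 (pop() -> a = 7): lst = [9, 9, 16, 17]
After line 3 (pop(2) -> b = 16): lst = [9, 9, 17]
After line 4 (pop(0) -> c = 9): lst = [9, 17]

9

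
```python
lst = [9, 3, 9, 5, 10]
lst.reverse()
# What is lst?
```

[10, 5, 9, 3, 9]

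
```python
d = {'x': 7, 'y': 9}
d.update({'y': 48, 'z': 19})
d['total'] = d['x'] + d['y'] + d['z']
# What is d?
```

After line 1: d = {'x': 7, 'y': 9}
After line 2 (y overwritten, z added): d = {'x': 7, 'y': 48, 'z': 19}
After line 3 (total = 7 + 48 + 19 = 74): d = {'x': 7, 'y': 48, 'z': 19, 'total': 74}

{'x': 7, 'y': 48, 'z': 19, 'total': 74}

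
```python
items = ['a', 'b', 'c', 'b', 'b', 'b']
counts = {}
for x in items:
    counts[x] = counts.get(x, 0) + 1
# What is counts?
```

Initial: counts = {}, items = ['a', 'b', 'c', 'b', 'b', 'b']
See 'a': counts = {'a': 1}
See 'b': counts = {'a': 1, 'b': 1}
See 'c': counts = {'a': 1, 'b': 1, 'c': 1}
See 'b': counts = {'a': 1, 'b': 2, 'c': 1}
See 'b': counts = {'a': 1, 'b': 3, 'c': 1}
See 'b': counts = {'a': 1, 'b': 4, 'c': 1}

{'a': 1, 'b': 4, 'c': 1}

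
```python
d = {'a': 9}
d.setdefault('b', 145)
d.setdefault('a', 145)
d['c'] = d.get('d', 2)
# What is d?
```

After line 1: d = {'a': 9}
After line 2 (setdefault adds 'b'=145): d = {'a': 9, 'b': 145}
After line 3 (setdefault 'a' no-op, already exists): d = {'a': 9, 'b': 145}
After line 4 (get('d', 2) returns default since 'd' not in d): d = {'a': 9, 'b': 145, 'c': 2}

{'a': 9, 'b': 145, 'c': 2}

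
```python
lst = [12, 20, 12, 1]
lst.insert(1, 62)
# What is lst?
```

[12, 62, 20, 12, 1]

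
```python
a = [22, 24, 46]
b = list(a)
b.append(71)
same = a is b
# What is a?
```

After line 1: a = [22, 24, 46]
After line 2 (b = list(a) is a shallow copy, new object): a = [22, 24, 46], b = [22, 24, 46]
After line 3 (append only mutates b): a = [22, 24, 46], b = [22, 24, 46, 71]
After line 4 (same = a is b; different objects -> False): same = False

[22, 24, 46]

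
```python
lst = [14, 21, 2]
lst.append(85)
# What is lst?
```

[14, 21, 2, 85]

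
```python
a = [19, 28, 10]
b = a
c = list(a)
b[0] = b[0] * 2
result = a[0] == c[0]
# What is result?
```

After line 1: a = [19, 28, 10]
After line 2 (b = a, alias): a = [19, 28, 10], b = [19, 28, 10]
After line 3 (c = list(a) is a copy, new object): c = [19, 28, 10]
After line 4 (b[0] = 19 * 2 = 38; mutates shared a/b): a = b = [38, 28, 10], c = [19, 28, 10]
After line 5 (a[0] = 38, c[0] = 19; result = False)

False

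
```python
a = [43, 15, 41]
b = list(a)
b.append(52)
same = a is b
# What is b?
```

After line 1: a = [43, 15, 41]
After line 2 (b = list(a) is a shallow copy, new object): a = [43, 15, 41], b = [43, 15, 41]
After line 3 (append only mutates b): a = [43, 15, 41], b = [43, 15, 41, 52]
After line 4 (same = a is b; different objects -> False): same = False

[43, 15, 41, 52]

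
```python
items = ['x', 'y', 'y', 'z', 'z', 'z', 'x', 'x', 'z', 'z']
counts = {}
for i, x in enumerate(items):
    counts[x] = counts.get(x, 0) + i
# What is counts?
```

Initial: counts = {}, items = ['x', 'y', 'y', 'z', 'z', 'z', 'x', 'x', 'z', 'z']
i=0, x='x': counts = {'x': 0}
i=1, x='y': counts = {'x': 0, 'y': 1}
i=2, x='y': counts = {'x': 0, 'y': 3}
i=3, x='z': counts = {'x': 0, 'y': 3, 'z': 3}
i=4, x='z': counts = {'x': 0, 'y': 3, 'z': 7}
i=5, x='z': counts = {'x': 0, 'y': 3, 'z': 12}
i=6, x='x': counts = {'x': 6, 'y': 3, 'z': 12}
i=7, x='x': counts = {'x': 13, 'y': 3, 'z': 12}
i=8, x='z': counts = {'x': 13, 'y': 3, 'z': 20}
i=9, x='z': counts = {'x': 13, 'y': 3, 'z': 29}

{'x': 13, 'y': 3, 'z': 29}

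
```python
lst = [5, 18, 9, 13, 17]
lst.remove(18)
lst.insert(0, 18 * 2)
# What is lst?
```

After line 1: lst = [5, 18, 9, 13, 17]
After line 2 (remove first 18): lst = [5, 9, 13, 17]
After line 3 (insert 36 at index 0): lst = [36, 5, 9, 13, 17]

[36, 5, 9, 13, 17]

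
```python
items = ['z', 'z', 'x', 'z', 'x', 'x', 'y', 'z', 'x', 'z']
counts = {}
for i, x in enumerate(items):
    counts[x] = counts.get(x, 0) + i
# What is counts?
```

Initial: counts = {}, items = ['z', 'z', 'x', 'z', 'x', 'x', 'y', 'z', 'x', 'z']
i=0, x='z': counts = {'z': 0}
i=1, x='z': counts = {'z': 1}
i=2, x='x': counts = {'z': 1, 'x': 2}
i=3, x='z': counts = {'z': 4, 'x': 2}
i=4, x='x': counts = {'z': 4, 'x': 6}
i=5, x='x': counts = {'z': 4, 'x': 11}
i=6, x='y': counts = {'z': 4, 'x': 11, 'y': 6}
i=7, x='z': counts = {'z': 11, 'x': 11, 'y': 6}
i=8, x='x': counts = {'z': 11, 'x': 19, 'y': 6}
i=9, x='z': counts = {'z': 20, 'x': 19, 'y': 6}

{'z': 20, 'x': 19, 'y': 6}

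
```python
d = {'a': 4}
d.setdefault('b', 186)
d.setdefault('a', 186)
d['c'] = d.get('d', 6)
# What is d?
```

After line 1: d = {'a': 4}
After line 2 (setdefault adds 'b'=186): d = {'a': 4, 'b': 186}
After line 3 (setdefault 'a' no-op, already exists): d = {'a': 4, 'b': 186}
After line 4 (get('d', 6) returns default since 'd' not in d): d = {'a': 4, 'b': 186, 'c': 6}

{'a': 4, 'b': 186, 'c': 6}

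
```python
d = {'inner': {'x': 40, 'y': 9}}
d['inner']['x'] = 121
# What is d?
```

After line 1: d = {'inner': {'x': 40, 'y': 9}}
After line 2 (inner x overwritten): d = {'inner': {'x': 121, 'y': 9}}

{'inner': {'x': 121, 'y': 9}}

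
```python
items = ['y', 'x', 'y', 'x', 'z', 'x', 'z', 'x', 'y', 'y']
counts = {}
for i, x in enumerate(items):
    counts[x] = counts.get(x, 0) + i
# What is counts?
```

Initial: counts = {}, items = ['y', 'x', 'y', 'x', 'z', 'x', 'z', 'x', 'y', 'y']
i=0, x='y': counts = {'y': 0}
i=1, x='x': counts = {'y': 0, 'x': 1}
i=2, x='y': counts = {'y': 2, 'x': 1}
i=3, x='x': counts = {'y': 2, 'x': 4}
i=4, x='z': counts = {'y': 2, 'x': 4, 'z': 4}
i=5, x='x': counts = {'y': 2, 'x': 9, 'z': 4}
i=6, x='z': counts = {'y': 2, 'x': 9, 'z': 10}
i=7, x='x': counts = {'y': 2, 'x': 16, 'z': 10}
i=8, x='y': counts = {'y': 10, 'x': 16, 'z': 10}
i=9, x='y': counts = {'y': 19, 'x': 16, 'z': 10}

{'y': 19, 'x': 16, 'z': 10}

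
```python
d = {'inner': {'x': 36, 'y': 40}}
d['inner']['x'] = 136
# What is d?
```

After line 1: d = {'inner': {'x': 36, 'y': 40}}
After line 2 (inner x overwritten): d = {'inner': {'x': 136, 'y': 40}}

{'inner': {'x': 136, 'y': 40}}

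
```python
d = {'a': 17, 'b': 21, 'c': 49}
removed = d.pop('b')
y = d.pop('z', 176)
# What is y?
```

After line 1: d = {'a': 17, 'b': 21, 'c': 49}
After line 2 (pop 'b' returns 21): d = {'a': 17, 'c': 49}, removed = 21
After line 3 (pop 'z' missing, returns default 176): d = {'a': 17, 'c': 49}, y = 176

176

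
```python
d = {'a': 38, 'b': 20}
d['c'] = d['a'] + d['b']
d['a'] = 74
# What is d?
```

After line 1: d = {'a': 38, 'b': 20}
After line 2 (d['c'] = 38 + 20): d = {'a': 38, 'b': 20, 'c': 58}
After line 3: d = {'a': 74, 'b': 20, 'c': 58}

{'a': 74, 'b': 20, 'c': 58}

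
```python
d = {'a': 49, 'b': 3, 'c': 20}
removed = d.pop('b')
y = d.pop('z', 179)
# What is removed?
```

After line 1: d = {'a': 49, 'b': 3, 'c': 20}
After line 2 (pop 'b' returns 3): d = {'a': 49, 'c': 20}, removed = 3
After line 3 (pop 'z' missing, returns default 179): d = {'a': 49, 'c': 20}, y = 179

3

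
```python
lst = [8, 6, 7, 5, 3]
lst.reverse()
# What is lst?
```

[3, 5, 7, 6, 8]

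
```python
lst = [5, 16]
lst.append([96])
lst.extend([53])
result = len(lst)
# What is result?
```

After line 1: lst = [5, 16]
After line 2 (append adds [96] as single element): lst = [5, 16, [96]]
After line 3 (extend unpacks [53], adds 53): lst = [5, 16, [96], 53]
After line 4: result = len(lst) = 4

4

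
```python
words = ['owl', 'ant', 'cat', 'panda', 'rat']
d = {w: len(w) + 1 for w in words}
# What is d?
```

{'owl': 4, 'ant': 4, 'cat': 4, 'panda': 6, 'rat': 4}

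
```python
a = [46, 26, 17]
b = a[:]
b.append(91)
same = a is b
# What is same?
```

After line 1: a = [46, 26, 17]
After line 2 (b = a[:] is a shallow copy, new object): a = [46, 26, 17], b = [46, 26, 17]
After line 3 (append only mutates b): a = [46, 26, 17], b = [46, 26, 17, 91]
After line 4 (same = a is b; different objects -> False): same = False

False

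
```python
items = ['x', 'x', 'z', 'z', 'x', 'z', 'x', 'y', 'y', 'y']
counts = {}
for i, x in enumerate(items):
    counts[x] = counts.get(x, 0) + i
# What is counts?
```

Initial: counts = {}, items = ['x', 'x', 'z', 'z', 'x', 'z', 'x', 'y', 'y', 'y']
i=0, x='x': counts = {'x': 0}
i=1, x='x': counts = {'x': 1}
i=2, x='z': counts = {'x': 1, 'z': 2}
i=3, x='z': counts = {'x': 1, 'z': 5}
i=4, x='x': counts = {'x': 5, 'z': 5}
i=5, x='z': counts = {'x': 5, 'z': 10}
i=6, x='x': counts = {'x': 11, 'z': 10}
i=7, x='y': counts = {'x': 11, 'z': 10, 'y': 7}
i=8, x='y': counts = {'x': 11, 'z': 10, 'y': 15}
i=9, x='y': counts = {'x': 11, 'z': 10, 'y': 24}

{'x': 11, 'z': 10, 'y': 24}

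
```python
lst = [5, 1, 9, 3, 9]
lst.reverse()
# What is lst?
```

[9, 3, 9, 1, 5]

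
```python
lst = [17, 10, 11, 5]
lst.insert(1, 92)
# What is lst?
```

[17, 92, 10, 11, 5]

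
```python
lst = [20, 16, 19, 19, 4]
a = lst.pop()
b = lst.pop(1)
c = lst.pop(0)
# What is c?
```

After line 1: lst = [20, 16, 19, 19, 4]
After line 2 (pop() -> a = 4): lst = [20, 16, 19, 19]
After line 3 (pop(1) -> b = 16): lst = [20, 19, 19]
After line 4 (pop(0) -> c = 20): lst = [19, 19]

20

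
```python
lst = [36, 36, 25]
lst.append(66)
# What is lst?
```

[36, 36, 25, 66]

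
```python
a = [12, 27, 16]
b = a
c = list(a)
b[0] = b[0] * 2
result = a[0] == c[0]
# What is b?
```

After line 1: a = [12, 27, 16]
After line 2 (b = a, alias): a = [12, 27, 16], b = [12, 27, 16]
After line 3 (c = list(a) is a copy, new object): c = [12, 27, 16]
After line 4 (b[0] = 12 * 2 = 24; mutates shared a/b): a = b = [24, 27, 16], c = [12, 27, 16]
After line 5 (a[0] = 24, c[0] = 12; result = False)

[24, 27, 16]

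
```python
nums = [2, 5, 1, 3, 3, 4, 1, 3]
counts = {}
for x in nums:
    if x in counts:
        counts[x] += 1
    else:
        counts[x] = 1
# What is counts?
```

Initial: counts = {}, nums = [2, 5, 1, 3, 3, 4, 1, 3]
See 2: counts = {2: 1}
See 5: counts = {2: 1, 5: 1}
See 1: counts = {2: 1, 5: 1, 1: 1}
See 3: counts = {2: 1, 5: 1, 1: 1, 3: 1}
See 3: counts = {2: 1, 5: 1, 1: 1, 3: 2}
See 4: counts = {2: 1, 5: 1, 1: 1, 3: 2, 4: 1}
See 1: counts = {2: 1, 5: 1, 1: 2, 3: 2, 4: 1}
See 3: counts = {2: 1, 5: 1, 1: 2, 3: 3, 4: 1}

{2: 1, 5: 1, 1: 2, 3: 3, 4: 1}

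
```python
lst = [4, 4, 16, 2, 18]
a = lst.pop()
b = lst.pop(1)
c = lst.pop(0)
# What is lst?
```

After line 1: lst = [4, 4, 16, 2, 18]
After line 2 (pop() -> a = 18): lst = [4, 4, 16, 2]
After line 3 (pop(1) -> b = 4): lst = [4, 16, 2]
After line 4 (pop(0) -> c = 4): lst = [16, 2]

[16, 2]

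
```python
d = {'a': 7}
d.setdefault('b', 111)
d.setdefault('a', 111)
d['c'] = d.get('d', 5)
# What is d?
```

After line 1: d = {'a': 7}
After line 2 (setdefault adds 'b'=111): d = {'a': 7, 'b': 111}
After line 3 (setdefault 'a' no-op, already exists): d = {'a': 7, 'b': 111}
After line 4 (get('d', 5) returns default since 'd' not in d): d = {'a': 7, 'b': 111, 'c': 5}

{'a': 7, 'b': 111, 'c': 5}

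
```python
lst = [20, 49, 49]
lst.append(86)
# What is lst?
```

[20, 49, 49, 86]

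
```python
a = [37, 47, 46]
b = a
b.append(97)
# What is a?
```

After line 1: a = [37, 47, 46]
After line 2 (b = a is an alias, same object): a = [37, 47, 46], b = [37, 47, 46]
After line 3 (b.append mutates the shared list): a = [37, 47, 46, 97], b = [37, 47, 46, 97]

[37, 47, 46, 97]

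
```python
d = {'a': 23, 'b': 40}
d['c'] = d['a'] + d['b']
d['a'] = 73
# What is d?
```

After line 1: d = {'a': 23, 'b': 40}
After line 2 (d['c'] = 23 + 40): d = {'a': 23, 'b': 40, 'c': 63}
After line 3: d = {'a': 73, 'b': 40, 'c': 63}

{'a': 73, 'b': 40, 'c': 63}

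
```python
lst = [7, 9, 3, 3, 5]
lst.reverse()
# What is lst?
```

[5, 3, 3, 9, 7]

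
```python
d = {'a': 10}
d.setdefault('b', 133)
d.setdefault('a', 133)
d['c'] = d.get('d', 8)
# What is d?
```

After line 1: d = {'a': 10}
After line 2 (setdefault adds 'b'=133): d = {'a': 10, 'b': 133}
After line 3 (setdefault 'a' no-op, already exists): d = {'a': 10, 'b': 133}
After line 4 (get('d', 8) returns default since 'd' not in d): d = {'a': 10, 'b': 133, 'c': 8}

{'a': 10, 'b': 133, 'c': 8}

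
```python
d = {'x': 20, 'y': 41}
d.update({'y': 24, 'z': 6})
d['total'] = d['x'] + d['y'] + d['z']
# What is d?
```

After line 1: d = {'x': 20, 'y': 41}
After line 2 (y overwritten, z added): d = {'x': 20, 'y': 24, 'z': 6}
After line 3 (total = 20 + 24 + 6 = 50): d = {'x': 20, 'y': 24, 'z': 6, 'total': 50}

{'x': 20, 'y': 24, 'z': 6, 'total': 50}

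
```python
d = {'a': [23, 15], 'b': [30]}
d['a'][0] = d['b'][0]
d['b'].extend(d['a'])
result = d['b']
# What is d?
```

After line 1: d = {'a': [23, 15], 'b': [30]}
After line 2 (a[0] = b[0] = 30): d = {'a': [30, 15], 'b': [30]}
After line 3 (b.extend(a) appends [30, 15]): d = {'a': [30, 15], 'b': [30, 30, 15]}
After line 4: result = d['b'] = [30, 30, 15]

{'a': [30, 15], 'b': [30, 30, 15]}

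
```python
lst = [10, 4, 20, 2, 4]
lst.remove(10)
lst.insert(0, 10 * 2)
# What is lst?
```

After line 1: lst = [10, 4, 20, 2, 4]
After line 2 (remove first 10): lst = [4, 20, 2, 4]
After line 3 (insert 20 at index 0): lst = [20, 4, 20, 2, 4]

[20, 4, 20, 2, 4]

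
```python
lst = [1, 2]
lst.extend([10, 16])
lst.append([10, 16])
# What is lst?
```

After line 1: lst = [1, 2]
After line 2 (extend unpacks [10, 16]): lst = [1, 2, 10, 16]
After line 3 (append adds [10, 16] as single element): lst = [1, 2, 10, 16, [10, 16]]

[1, 2, 10, 16, [10, 16]]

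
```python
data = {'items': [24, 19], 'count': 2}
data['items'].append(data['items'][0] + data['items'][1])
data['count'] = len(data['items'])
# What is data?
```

After line 1: data = {'items': [24, 19], 'count': 2}
After line 2 (append 24 + 19 = 43): data = {'items': [24, 19, 43], 'count': 2}
After line 3 (count = len(items) = 3): data = {'items': [24, 19, 43], 'count': 3}

{'items': [24, 19, 43], 'count': 3}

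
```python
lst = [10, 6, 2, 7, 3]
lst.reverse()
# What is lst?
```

[3, 7, 2, 6, 10]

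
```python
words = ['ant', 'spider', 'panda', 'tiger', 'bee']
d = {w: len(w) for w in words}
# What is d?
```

{'ant': 3, 'spider': 6, 'panda': 5, 'tiger': 5, 'bee': 3}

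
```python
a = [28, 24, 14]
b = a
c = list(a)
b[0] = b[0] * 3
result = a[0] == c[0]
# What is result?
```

After line 1: a = [28, 24, 14]
After line 2 (b = a, alias): a = [28, 24, 14], b = [28, 24, 14]
After line 3 (c = list(a) is a copy, new object): c = [28, 24, 14]
After line 4 (b[0] = 28 * 3 = 84; mutates shared a/b): a = b = [84, 24, 14], c = [28, 24, 14]
After line 5 (a[0] = 84, c[0] = 28; result = False)

False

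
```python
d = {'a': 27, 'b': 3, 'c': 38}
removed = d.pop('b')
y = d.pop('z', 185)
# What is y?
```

After line 1: d = {'a': 27, 'b': 3, 'c': 38}
After line 2 (pop 'b' returns 3): d = {'a': 27, 'c': 38}, removed = 3
After line 3 (pop 'z' missing, returns default 185): d = {'a': 27, 'c': 38}, y = 185

185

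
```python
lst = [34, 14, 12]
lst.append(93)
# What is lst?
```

[34, 14, 12, 93]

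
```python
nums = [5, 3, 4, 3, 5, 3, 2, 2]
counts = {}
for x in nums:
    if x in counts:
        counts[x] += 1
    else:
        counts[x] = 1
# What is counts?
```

Initial: counts = {}, nums = [5, 3, 4, 3, 5, 3, 2, 2]
See 5: counts = {5: 1}
See 3: counts = {5: 1, 3: 1}
See 4: counts = {5: 1, 3: 1, 4: 1}
See 3: counts = {5: 1, 3: 2, 4: 1}
See 5: counts = {5: 2, 3: 2, 4: 1}
See 3: counts = {5: 2, 3: 3, 4: 1}
See 2: counts = {5: 2, 3: 3, 4: 1, 2: 1}
See 2: counts = {5: 2, 3: 3, 4: 1, 2: 2}

{5: 2, 3: 3, 4: 1, 2: 2}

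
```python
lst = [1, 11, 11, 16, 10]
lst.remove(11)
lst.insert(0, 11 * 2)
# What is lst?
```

After line 1: lst = [1, 11, 11, 16, 10]
After line 2 (remove first 11): lst = [1, 11, 16, 10]
After line 3 (insert 22 at index 0): lst = [22, 1, 11, 16, 10]

[22, 1, 11, 16, 10]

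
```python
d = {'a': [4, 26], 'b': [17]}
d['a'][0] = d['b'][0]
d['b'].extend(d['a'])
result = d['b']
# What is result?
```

After line 1: d = {'a': [4, 26], 'b': [17]}
After line 2 (a[0] = b[0] = 17): d = {'a': [17, 26], 'b': [17]}
After line 3 (b.extend(a) appends [17, 26]): d = {'a': [17, 26], 'b': [17, 17, 26]}
After line 4: result = d['b'] = [17, 17, 26]

[17, 17, 26]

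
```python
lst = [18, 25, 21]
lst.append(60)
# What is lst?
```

[18, 25, 21, 60]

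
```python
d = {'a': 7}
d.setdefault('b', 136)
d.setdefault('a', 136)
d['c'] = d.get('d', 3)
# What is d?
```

After line 1: d = {'a': 7}
After line 2 (setdefault adds 'b'=136): d = {'a': 7, 'b': 136}
After line 3 (setdefault 'a' no-op, already exists): d = {'a': 7, 'b': 136}
After line 4 (get('d', 3) returns default since 'd' not in d): d = {'a': 7, 'b': 136, 'c': 3}

{'a': 7, 'b': 136, 'c': 3}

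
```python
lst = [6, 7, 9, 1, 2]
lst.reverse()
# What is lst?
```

[2, 1, 9, 7, 6]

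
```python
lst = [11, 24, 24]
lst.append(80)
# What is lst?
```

[11, 24, 24, 80]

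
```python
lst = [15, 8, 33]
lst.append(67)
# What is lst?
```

[15, 8, 33, 67]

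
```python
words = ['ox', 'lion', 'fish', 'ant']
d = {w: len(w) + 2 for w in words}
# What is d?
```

{'ox': 4, 'lion': 6, 'fish': 6, 'ant': 5}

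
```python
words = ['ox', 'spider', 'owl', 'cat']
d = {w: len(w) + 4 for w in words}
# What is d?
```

{'ox': 6, 'spider': 10, 'owl': 7, 'cat': 7}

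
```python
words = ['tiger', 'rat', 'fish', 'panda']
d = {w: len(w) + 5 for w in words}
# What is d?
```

{'tiger': 10, 'rat': 8, 'fish': 9, 'panda': 10}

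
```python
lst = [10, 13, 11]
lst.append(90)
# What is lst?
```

[10, 13, 11, 90]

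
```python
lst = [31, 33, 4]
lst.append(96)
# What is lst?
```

[31, 33, 4, 96]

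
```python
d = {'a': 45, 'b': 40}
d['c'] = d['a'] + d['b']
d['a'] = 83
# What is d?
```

After line 1: d = {'a': 45, 'b': 40}
After line 2 (d['c'] = 45 + 40): d = {'a': 45, 'b': 40, 'c': 85}
After line 3: d = {'a': 83, 'b': 40, 'c': 85}

{'a': 83, 'b': 40, 'c': 85}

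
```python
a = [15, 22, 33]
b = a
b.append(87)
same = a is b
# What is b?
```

After line 1: a = [15, 22, 33]
After line 2 (b = a is an alias, same object): a = [15, 22, 33], b = [15, 22, 33]
After line 3 (b.append mutates the shared list): a = [15, 22, 33, 87], b = [15, 22, 33, 87]
After line 4 (same = a is b; same object -> True): same = True

[15, 22, 33, 87]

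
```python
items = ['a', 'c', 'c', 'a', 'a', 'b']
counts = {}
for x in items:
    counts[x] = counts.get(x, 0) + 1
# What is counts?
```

Initial: counts = {}, items = ['a', 'c', 'c', 'a', 'a', 'b']
See 'a': counts = {'a': 1}
See 'c': counts = {'a': 1, 'c': 1}
See 'c': counts = {'a': 1, 'c': 2}
See 'a': counts = {'a': 2, 'c': 2}
See 'a': counts = {'a': 3, 'c': 2}
See 'b': counts = {'a': 3, 'c': 2, 'b': 1}

{'a': 3, 'c': 2, 'b': 1}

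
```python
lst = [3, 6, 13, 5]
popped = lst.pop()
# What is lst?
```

[3, 6, 13]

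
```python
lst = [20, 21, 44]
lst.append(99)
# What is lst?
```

[20, 21, 44, 99]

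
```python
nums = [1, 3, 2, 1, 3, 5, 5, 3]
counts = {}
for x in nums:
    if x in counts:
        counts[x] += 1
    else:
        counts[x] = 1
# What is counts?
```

Initial: counts = {}, nums = [1, 3, 2, 1, 3, 5, 5, 3]
See 1: counts = {1: 1}
See 3: counts = {1: 1, 3: 1}
See 2: counts = {1: 1, 3: 1, 2: 1}
See 1: counts = {1: 2, 3: 1, 2: 1}
See 3: counts = {1: 2, 3: 2, 2: 1}
See 5: counts = {1: 2, 3: 2, 2: 1, 5: 1}
See 5: counts = {1: 2, 3: 2, 2: 1, 5: 2}
See 3: counts = {1: 2, 3: 3, 2: 1, 5: 2}

{1: 2, 3: 3, 2: 1, 5: 2}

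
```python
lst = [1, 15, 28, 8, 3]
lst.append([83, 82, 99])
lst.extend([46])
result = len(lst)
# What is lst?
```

After line 1: lst = [1, 15, 28, 8, 3]
After line 2 (append adds [83, 82, 99] as single element): lst = [1, 15, 28, 8, 3, [83, 82, 99]]
After line 3 (extend unpacks [46], adds 46): lst = [1, 15, 28, 8, 3, [83, 82, 99], 46]
After line 4: result = len(lst) = 7

[1, 15, 28, 8, 3, [83, 82, 99], 46]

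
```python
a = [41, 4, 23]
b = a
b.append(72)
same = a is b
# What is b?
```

After line 1: a = [41, 4, 23]
After line 2 (b = a is an alias, same object): a = [41, 4, 23], b = [41, 4, 23]
After line 3 (b.append mutates the shared list): a = [41, 4, 23, 72], b = [41, 4, 23, 72]
After line 4 (same = a is b; same object -> True): same = True

[41, 4, 23, 72]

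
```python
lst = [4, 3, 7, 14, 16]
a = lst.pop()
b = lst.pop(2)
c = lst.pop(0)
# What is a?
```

After line 1: lst = [4, 3, 7, 14, 16]
After line 2 (pop() -> a = 16): lst = [4, 3, 7, 14]
After line 3 (pop(2) -> b = 7): lst = [4, 3, 14]
After line 4 (pop(0) -> c = 4): lst = [3, 14]

16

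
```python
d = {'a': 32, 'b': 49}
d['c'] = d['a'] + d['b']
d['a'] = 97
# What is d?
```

After line 1: d = {'a': 32, 'b': 49}
After line 2 (d['c'] = 32 + 49): d = {'a': 32, 'b': 49, 'c': 81}
After line 3: d = {'a': 97, 'b': 49, 'c': 81}

{'a': 97, 'b': 49, 'c': 81}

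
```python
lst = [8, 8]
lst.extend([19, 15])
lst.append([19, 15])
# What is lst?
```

After line 1: lst = [8, 8]
After line 2 (extend unpacks [19, 15]): lst = [8, 8, 19, 15]
After line 3 (append adds [19, 15] as single element): lst = [8, 8, 19, 15, [19, 15]]

[8, 8, 19, 15, [19, 15]]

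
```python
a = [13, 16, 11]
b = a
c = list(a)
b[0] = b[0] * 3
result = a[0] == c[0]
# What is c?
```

After line 1: a = [13, 16, 11]
After line 2 (b = a, alias): a = [13, 16, 11], b = [13, 16, 11]
After line 3 (c = list(a) is a copy, new object): c = [13, 16, 11]
After line 4 (b[0] = 13 * 3 = 39; mutates shared a/b): a = b = [39, 16, 11], c = [13, 16, 11]
After line 5 (a[0] = 39, c[0] = 13; result = False)

[13, 16, 11]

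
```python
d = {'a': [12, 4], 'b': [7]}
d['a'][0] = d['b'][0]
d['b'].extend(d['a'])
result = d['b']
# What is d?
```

After line 1: d = {'a': [12, 4], 'b': [7]}
After line 2 (a[0] = b[0] = 7): d = {'a': [7, 4], 'b': [7]}
After line 3 (b.extend(a) appends [7, 4]): d = {'a': [7, 4], 'b': [7, 7, 4]}
After line 4: result = d['b'] = [7, 7, 4]

{'a': [7, 4], 'b': [7, 7, 4]}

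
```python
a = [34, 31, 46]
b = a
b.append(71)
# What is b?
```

After line 1: a = [34, 31, 46]
After line 2 (b = a is an alias, same object): a = [34, 31, 46], b = [34, 31, 46]
After line 3 (b.append mutates the shared list): a = [34, 31, 46, 71], b = [34, 31, 46, 71]

[34, 31, 46, 71]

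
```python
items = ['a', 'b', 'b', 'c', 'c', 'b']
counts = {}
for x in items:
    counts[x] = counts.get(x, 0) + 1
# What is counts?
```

Initial: counts = {}, items = ['a', 'b', 'b', 'c', 'c', 'b']
See 'a': counts = {'a': 1}
See 'b': counts = {'a': 1, 'b': 1}
See 'b': counts = {'a': 1, 'b': 2}
See 'c': counts = {'a': 1, 'b': 2, 'c': 1}
See 'c': counts = {'a': 1, 'b': 2, 'c': 2}
See 'b': counts = {'a': 1, 'b': 3, 'c': 2}

{'a': 1, 'b': 3, 'c': 2}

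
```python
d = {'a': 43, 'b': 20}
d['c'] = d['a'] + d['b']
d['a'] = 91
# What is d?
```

After line 1: d = {'a': 43, 'b': 20}
After line 2 (d['c'] = 43 + 20): d = {'a': 43, 'b': 20, 'c': 63}
After line 3: d = {'a': 91, 'b': 20, 'c': 63}

{'a': 91, 'b': 20, 'c': 63}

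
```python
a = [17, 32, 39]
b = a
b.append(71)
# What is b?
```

After line 1: a = [17, 32, 39]
After line 2 (b = a is an alias, same object): a = [17, 32, 39], b = [17, 32, 39]
After line 3 (b.append mutates the shared list): a = [17, 32, 39, 71], b = [17, 32, 39, 71]

[17, 32, 39, 71]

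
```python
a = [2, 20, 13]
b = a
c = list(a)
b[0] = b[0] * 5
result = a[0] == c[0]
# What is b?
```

After line 1: a = [2, 20, 13]
After line 2 (b = a, alias): a = [2, 20, 13], b = [2, 20, 13]
After line 3 (c = list(a) is a copy, new object): c = [2, 20, 13]
After line 4 (b[0] = 2 * 5 = 10; mutates shared a/b): a = b = [10, 20, 13], c = [2, 20, 13]
After line 5 (a[0] = 10, c[0] = 2; result = False)

[10, 20, 13]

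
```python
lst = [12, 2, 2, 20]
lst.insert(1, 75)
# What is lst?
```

[12, 75, 2, 2, 20]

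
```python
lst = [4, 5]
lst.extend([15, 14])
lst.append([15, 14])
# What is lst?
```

After line 1: lst = [4, 5]
After line 2 (extend unpacks [15, 14]): lst = [4, 5, 15, 14]
After line 3 (append adds [15, 14] as single element): lst = [4, 5, 15, 14, [15, 14]]

[4, 5, 15, 14, [15, 14]]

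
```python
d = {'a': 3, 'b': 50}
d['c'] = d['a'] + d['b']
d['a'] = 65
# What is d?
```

After line 1: d = {'a': 3, 'b': 50}
After line 2 (d['c'] = 3 + 50): d = {'a': 3, 'b': 50, 'c': 53}
After line 3: d = {'a': 65, 'b': 50, 'c': 53}

{'a': 65, 'b': 50, 'c': 53}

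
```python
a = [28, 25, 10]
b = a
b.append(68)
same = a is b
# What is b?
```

After line 1: a = [28, 25, 10]
After line 2 (b = a is an alias, same object): a = [28, 25, 10], b = [28, 25, 10]
After line 3 (b.append mutates the shared list): a = [28, 25, 10, 68], b = [28, 25, 10, 68]
After line 4 (same = a is b; same object -> True): same = True

[28, 25, 10, 68]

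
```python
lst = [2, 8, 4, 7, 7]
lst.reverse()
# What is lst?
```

[7, 7, 4, 8, 2]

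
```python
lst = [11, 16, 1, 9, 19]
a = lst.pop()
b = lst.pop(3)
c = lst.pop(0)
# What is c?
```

After line 1: lst = [11, 16, 1, 9, 19]
After line 2 (pop() -> a = 19): lst = [11, 16, 1, 9]
After line 3 (pop(3) -> b = 9): lst = [11, 16, 1]
After line 4 (pop(0) -> c = 11): lst = [16, 1]

11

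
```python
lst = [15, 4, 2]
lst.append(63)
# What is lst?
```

[15, 4, 2, 63]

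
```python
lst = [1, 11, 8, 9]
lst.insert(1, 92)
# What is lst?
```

[1, 92, 11, 8, 9]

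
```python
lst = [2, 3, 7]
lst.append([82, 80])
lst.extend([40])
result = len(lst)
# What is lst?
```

After line 1: lst = [2, 3, 7]
After line 2 (append adds [82, 80] as single element): lst = [2, 3, 7, [82, 80]]
After line 3 (extend unpacks [40], adds 40): lst = [2, 3, 7, [82, 80], 40]
After line 4: result = len(lst) = 5

[2, 3, 7, [82, 80], 40]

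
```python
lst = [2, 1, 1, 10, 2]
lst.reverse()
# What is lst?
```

[2, 10, 1, 1, 2]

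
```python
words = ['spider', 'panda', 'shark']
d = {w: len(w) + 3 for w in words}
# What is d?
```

{'spider': 9, 'panda': 8, 'shark': 8}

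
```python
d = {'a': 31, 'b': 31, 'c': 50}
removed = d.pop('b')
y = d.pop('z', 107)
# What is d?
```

After line 1: d = {'a': 31, 'b': 31, 'c': 50}
After line 2 (pop 'b' returns 31): d = {'a': 31, 'c': 50}, removed = 31
After line 3 (pop 'z' missing, returns default 107): d = {'a': 31, 'c': 50}, y = 107

{'a': 31, 'c': 50}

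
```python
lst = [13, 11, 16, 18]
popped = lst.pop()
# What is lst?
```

[13, 11, 16]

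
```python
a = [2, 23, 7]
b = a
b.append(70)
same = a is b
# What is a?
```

After line 1: a = [2, 23, 7]
After line 2 (b = a is an alias, same object): a = [2, 23, 7], b = [2, 23, 7]
After line 3 (b.append mutates the shared list): a = [2, 23, 7, 70], b = [2, 23, 7, 70]
After line 4 (same = a is b; same object -> True): same = True

[2, 23, 7, 70]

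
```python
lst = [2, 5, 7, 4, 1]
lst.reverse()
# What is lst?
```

[1, 4, 7, 5, 2]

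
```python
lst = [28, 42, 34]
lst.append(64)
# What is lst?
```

[28, 42, 34, 64]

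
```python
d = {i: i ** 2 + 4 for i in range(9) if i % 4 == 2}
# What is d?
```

{2: 8, 6: 40}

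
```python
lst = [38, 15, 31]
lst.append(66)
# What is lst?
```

[38, 15, 31, 66]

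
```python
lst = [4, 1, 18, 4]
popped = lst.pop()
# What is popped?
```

4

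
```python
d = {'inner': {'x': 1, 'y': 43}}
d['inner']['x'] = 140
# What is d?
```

After line 1: d = {'inner': {'x': 1, 'y': 43}}
After line 2 (inner x overwritten): d = {'inner': {'x': 140, 'y': 43}}

{'inner': {'x': 140, 'y': 43}}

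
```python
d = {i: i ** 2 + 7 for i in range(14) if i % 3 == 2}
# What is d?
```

{2: 11, 5: 32, 8: 71, 11: 128}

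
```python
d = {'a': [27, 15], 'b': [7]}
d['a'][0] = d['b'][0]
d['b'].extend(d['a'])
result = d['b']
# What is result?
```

After line 1: d = {'a': [27, 15], 'b': [7]}
After line 2 (a[0] = b[0] = 7): d = {'a': [7, 15], 'b': [7]}
After line 3 (b.extend(a) appends [7, 15]): d = {'a': [7, 15], 'b': [7, 7, 15]}
After line 4: result = d['b'] = [7, 7, 15]

[7, 7, 15]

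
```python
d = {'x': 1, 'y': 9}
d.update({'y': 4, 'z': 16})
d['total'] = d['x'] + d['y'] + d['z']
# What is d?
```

After line 1: d = {'x': 1, 'y': 9}
After line 2 (y overwritten, z added): d = {'x': 1, 'y': 4, 'z': 16}
After line 3 (total = 1 + 4 + 16 = 21): d = {'x': 1, 'y': 4, 'z': 16, 'total': 21}

{'x': 1, 'y': 4, 'z': 16, 'total': 21}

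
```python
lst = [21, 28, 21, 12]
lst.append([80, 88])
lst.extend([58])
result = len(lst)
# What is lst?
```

After line 1: lst = [21, 28, 21, 12]
After line 2 (append adds [80, 88] as single element): lst = [21, 28, 21, 12, [80, 88]]
After line 3 (extend unpacks [58], adds 58): lst = [21, 28, 21, 12, [80, 88], 58]
After line 4: result = len(lst) = 6

[21, 28, 21, 12, [80, 88], 58]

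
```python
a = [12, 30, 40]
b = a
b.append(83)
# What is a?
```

After line 1: a = [12, 30, 40]
After line 2 (b = a is an alias, same object): a = [12, 30, 40], b = [12, 30, 40]
After line 3 (b.append mutates the shared list): a = [12, 30, 40, 83], b = [12, 30, 40, 83]

[12, 30, 40, 83]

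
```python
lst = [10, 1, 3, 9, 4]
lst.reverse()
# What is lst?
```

[4, 9, 3, 1, 10]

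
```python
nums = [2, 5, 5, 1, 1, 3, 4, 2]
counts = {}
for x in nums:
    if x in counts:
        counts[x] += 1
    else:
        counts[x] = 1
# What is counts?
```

Initial: counts = {}, nums = [2, 5, 5, 1, 1, 3, 4, 2]
See 2: counts = {2: 1}
See 5: counts = {2: 1, 5: 1}
See 5: counts = {2: 1, 5: 2}
See 1: counts = {2: 1, 5: 2, 1: 1}
See 1: counts = {2: 1, 5: 2, 1: 2}
See 3: counts = {2: 1, 5: 2, 1: 2, 3: 1}
See 4: counts = {2: 1, 5: 2, 1: 2, 3: 1, 4: 1}
See 2: counts = {2: 2, 5: 2, 1: 2, 3: 1, 4: 1}

{2: 2, 5: 2, 1: 2, 3: 1, 4: 1}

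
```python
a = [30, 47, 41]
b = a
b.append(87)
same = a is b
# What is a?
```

After line 1: a = [30, 47, 41]
After line 2 (b = a is an alias, same object): a = [30, 47, 41], b = [30, 47, 41]
After line 3 (b.append mutates the shared list): a = [30, 47, 41, 87], b = [30, 47, 41, 87]
After line 4 (same = a is b; same object -> True): same = True

[30, 47, 41, 87]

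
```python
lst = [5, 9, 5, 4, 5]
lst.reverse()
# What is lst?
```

[5, 4, 5, 9, 5]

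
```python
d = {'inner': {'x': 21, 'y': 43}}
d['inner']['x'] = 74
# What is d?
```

After line 1: d = {'inner': {'x': 21, 'y': 43}}
After line 2 (inner x overwritten): d = {'inner': {'x': 74, 'y': 43}}

{'inner': {'x': 74, 'y': 43}}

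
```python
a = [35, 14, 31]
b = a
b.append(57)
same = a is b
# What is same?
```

After line 1: a = [35, 14, 31]
After line 2 (b = a is an alias, same object): a = [35, 14, 31], b = [35, 14, 31]
After line 3 (b.append mutates the shared list): a = [35, 14, 31, 57], b = [35, 14, 31, 57]
After line 4 (same = a is b; same object -> True): same = True

True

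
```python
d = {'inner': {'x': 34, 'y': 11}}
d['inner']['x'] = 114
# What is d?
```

After line 1: d = {'inner': {'x': 34, 'y': 11}}
After line 2 (inner x overwritten): d = {'inner': {'x': 114, 'y': 11}}

{'inner': {'x': 114, 'y': 11}}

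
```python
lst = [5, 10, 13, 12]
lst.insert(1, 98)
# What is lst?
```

[5, 98, 10, 13, 12]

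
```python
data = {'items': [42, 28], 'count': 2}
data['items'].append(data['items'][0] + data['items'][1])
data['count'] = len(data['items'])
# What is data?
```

After line 1: data = {'items': [42, 28], 'count': 2}
After line 2 (append 42 + 28 = 70): data = {'items': [42, 28, 70], 'count': 2}
After line 3 (count = len(items) = 3): data = {'items': [42, 28, 70], 'count': 3}

{'items': [42, 28, 70], 'count': 3}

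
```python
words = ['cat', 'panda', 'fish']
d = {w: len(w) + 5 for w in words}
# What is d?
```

{'cat': 8, 'panda': 10, 'fish': 9}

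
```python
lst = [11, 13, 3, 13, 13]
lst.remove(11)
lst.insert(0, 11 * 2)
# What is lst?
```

After line 1: lst = [11, 13, 3, 13, 13]
After line 2 (remove first 11): lst = [13, 3, 13, 13]
After line 3 (insert 22 at index 0): lst = [22, 13, 3, 13, 13]

[22, 13, 3, 13, 13]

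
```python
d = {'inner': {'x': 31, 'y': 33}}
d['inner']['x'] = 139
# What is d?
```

After line 1: d = {'inner': {'x': 31, 'y': 33}}
After line 2 (inner x overwritten): d = {'inner': {'x': 139, 'y': 33}}

{'inner': {'x': 139, 'y': 33}}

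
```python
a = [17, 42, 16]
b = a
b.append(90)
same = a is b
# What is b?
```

After line 1: a = [17, 42, 16]
After line 2 (b = a is an alias, same object): a = [17, 42, 16], b = [17, 42, 16]
After line 3 (b.append mutates the shared list): a = [17, 42, 16, 90], b = [17, 42, 16, 90]
After line 4 (same = a is b; same object -> True): same = True

[17, 42, 16, 90]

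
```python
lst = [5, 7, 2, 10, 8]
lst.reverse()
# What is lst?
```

[8, 10, 2, 7, 5]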